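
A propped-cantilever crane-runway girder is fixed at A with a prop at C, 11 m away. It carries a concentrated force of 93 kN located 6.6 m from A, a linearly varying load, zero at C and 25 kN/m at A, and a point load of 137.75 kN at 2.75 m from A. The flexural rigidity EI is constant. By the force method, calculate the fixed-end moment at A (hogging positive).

M_A = 622.1 kN·m

Choose R_C as the redundant. The primary structure is the cantilever fixed at A.
Deflection at C on the released cantilever, summing each load's contribution:
  point load 93 at a = 6.6: Pa²(3L − a)/(6EI) = 17825/EI
  triangular load, peak 25 at the fixed end: w₀L⁴/(30EI) = 12201/EI
  point load 137.75 at a = 2.75: Pa²(3L − a)/(6EI) = 5252/EI
  δ_0 = 35278/EI
Tip deflection under a unit load at C: L³/(3EI) = 443.7/EI.
The prop prevents deflection at C: R_C = δ_0/δ_{CC} = 35278/443.7 = 79.51 kN.
Moment equilibrium about A: M_A = Σ(load moments about A) − R_C·L = 1497 − 79.51×11 = 622.1 kN·m.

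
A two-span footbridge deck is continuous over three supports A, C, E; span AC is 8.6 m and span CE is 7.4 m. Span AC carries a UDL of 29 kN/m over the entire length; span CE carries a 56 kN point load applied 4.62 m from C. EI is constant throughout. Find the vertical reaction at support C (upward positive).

R_C = 189.7 kN

Take M_C as the redundant. Released structure: two simple spans AC and CE with a hinge at C.
End slopes at the hinge C, treating each span as simply supported:
  span AC: UDL 29: wL³/(24EI) = 768.6/EI
  span CE: point load 56 at a = 4.62: Pab(L + b)/(6LEI) = 164.9/EI
  relative rotation θ_0 = (768.6 + 164.9)/EI = 933.5/EI
A unit hogging moment at C produces rotation L₁/(3EI) + L₂/(3EI) = 5.333/EI.
Compatibility: M_C·(L₁+L₂)/(3EI) = θ_0, giving M_C = 175 kN·m (hogging).
Span AC, ΣM about A with M_C applied at C: R_C^{AC}·8.6 = 1072 + 175, so R_C^{AC} = 145.1 kN and R_A = 249.4 − 145.1 = 104.3 kN.
Span CE, ΣM about E: R_C^{CE}·7.4 = 155.7 + 175, so R_C^{CE} = 44.69 kN and R_E = 56 − 44.69 = 11.31 kN.
R_C = 145.1 + 44.69 = 189.7 kN.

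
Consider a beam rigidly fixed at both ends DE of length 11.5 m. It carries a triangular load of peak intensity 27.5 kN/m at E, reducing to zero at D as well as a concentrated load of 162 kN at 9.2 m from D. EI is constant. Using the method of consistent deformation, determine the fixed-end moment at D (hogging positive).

Release both end moments; the primary structure is a simply-supported span DE with redundants M_D and M_E.
On the primary (simply-supported) span, the end slopes from the loading are:
  at D: triangular load, peak 27.5: 7w₀L³/(360EI) = 813.2/EI
  at E: triangular load, peak 27.5: w₀L³/(45EI) = 929.4/EI
  at D: point load 162 at a = 9.2: Pab(L + b)/(6LEI) = 685.6/EI
  at E: point load 162 at a = 9.2: Pab(L + a)/(6LEI) = 1028/EI
  θ_D0 = 1499/EI,  θ_E0 = 1958/EI
Flexibility coefficients: a unit moment at one end gives L/(3EI) there and L/(6EI) at the far end, so f₁₁ = f₂₂ = 3.833/EI and f₁₂ = f₂₁ = 1.917/EI.
Compatibility — zero rotation at each built-in end:
  3.833 M_D + 1.917 M_E = 1499
  1.917 M_D + 3.833 M_E = 1958
Solving the pair gives M_D = 180.8 kN·m and M_E = 420.3 kN·m (hogging).

M_D = 180.8 kN·m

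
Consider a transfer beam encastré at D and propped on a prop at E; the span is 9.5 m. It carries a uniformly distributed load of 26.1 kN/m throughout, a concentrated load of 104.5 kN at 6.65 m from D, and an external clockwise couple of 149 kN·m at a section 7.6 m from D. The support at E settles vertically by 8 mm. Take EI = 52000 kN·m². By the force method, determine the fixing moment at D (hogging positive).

Choose R_E as the redundant. The primary structure is the cantilever fixed at D.
Free-end deflection of the primary structure under the applied loading (downward +):
  UDL 26.1: wL⁴/(8EI) = 26573/EI
  point load 104.5 at a = 6.65: Pa²(3L − a)/(6EI) = 16829/EI
  clockwise couple 149 at a = 7.6: M₀a(2L − a)/(2EI) = 6455/EI
  δ_0 = 49857/EI
Flexibility coefficient — unit upward force at E: δ_{EE} = L³/(3EI) = 285.8/EI.
With EI = 52000 kN·m²: δ_0 = 0.95879 m and δ_{EE} = 0.005496 m/kN.
Compatibility — the beam at E must follow the support down by 0.008 m: δ_0 − R_E·δ_{EE} = 0.008, so R_E = (0.95879 − 0.008)/0.005496 = 173 kN.
Moment equilibrium about D: M_D = Σ(load moments about D) − R_E·L = 2022 − 173×9.5 = 378.2 kN·m.

M_D = 378.2 kN·m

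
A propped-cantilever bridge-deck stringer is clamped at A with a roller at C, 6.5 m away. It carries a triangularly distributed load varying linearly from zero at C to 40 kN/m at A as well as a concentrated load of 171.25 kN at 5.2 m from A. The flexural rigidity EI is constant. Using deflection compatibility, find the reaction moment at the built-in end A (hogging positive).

M_A = 219.5 kN·m

Release the roller at C. Primary structure: cantilever fixed at A.
Deflection at C on the released cantilever, summing each load's contribution:
  triangular load, peak 40 at the fixed end: w₀L⁴/(30EI) = 2380/EI
  point load 171.25 at a = 5.2: Pa²(3L − a)/(6EI) = 11036/EI
  δ_0 = 13416/EI
Flexibility coefficient — unit upward force at C: δ_{CC} = L³/(3EI) = 91.54/EI.
The prop prevents deflection at C: R_C = δ_0/δ_{CC} = 13416/91.54 = 146.6 kN.
Moment equilibrium about A: M_A = Σ(load moments about A) − R_C·L = 1172 − 146.6×6.5 = 219.5 kN·m.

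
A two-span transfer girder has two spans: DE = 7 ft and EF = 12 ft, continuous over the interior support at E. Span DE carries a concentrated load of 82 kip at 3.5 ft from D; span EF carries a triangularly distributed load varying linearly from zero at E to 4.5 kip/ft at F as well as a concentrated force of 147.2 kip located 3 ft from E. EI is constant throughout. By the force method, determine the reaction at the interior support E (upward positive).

R_E = 216.2 kip

Release continuity at E by inserting a hinge; the redundant is the internal moment M_E. The primary structure is two simply-supported spans DE and EF.
End slopes at the hinge E, treating each span as simply supported:
  span DE: point load 82 at a = 3.5: Pab(L + a)/(6LEI) = 251.1/EI
  span EF: triangular load, peak 4.5: 7w₀L³/(360EI) = 151.2/EI
  span EF: point load 147.2 at a = 3: Pab(L + b)/(6LEI) = 1159/EI
  relative rotation θ_0 = (251.1 + 1310)/EI = 1562/EI
A unit hogging moment at E produces rotation L₁/(3EI) + L₂/(3EI) = 6.333/EI.
Compatibility: M_E·(L₁+L₂)/(3EI) = θ_0, giving M_E = 246.6 kip·ft (hogging).
Span DE, ΣM about D with M_E applied at E: R_E^{DE}·7 = 287 + 246.6, so R_E^{DE} = 76.22 kip and R_D = 82 − 76.22 = 5.778 kip.
Span EF, ΣM about F: R_E^{EF}·12 = 1433 + 246.6, so R_E^{EF} = 139.9 kip and R_F = 174.2 − 139.9 = 34.25 kip.
R_E = 76.22 + 139.9 = 216.2 kip.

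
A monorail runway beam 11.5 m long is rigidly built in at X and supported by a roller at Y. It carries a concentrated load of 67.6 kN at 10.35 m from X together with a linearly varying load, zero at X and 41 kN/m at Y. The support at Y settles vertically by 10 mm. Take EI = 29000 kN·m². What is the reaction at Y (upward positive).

R_Y = 186.6 kN

Choose R_Y as the redundant. The primary structure is the cantilever fixed at X.
Deflection at Y on the released cantilever, summing each load's contribution:
  point load 67.6 at a = 10.35: Pa²(3L − a)/(6EI) = 29147/EI
  triangular load, peak 41 at the free end: 11w₀L⁴/(120EI) = 65733/EI
  δ_0 = 94880/EI
Tip deflection under a unit load at Y: L³/(3EI) = 507/EI.
With EI = 29000 kN·m²: δ_0 = 3.2717 m and δ_{YY} = 0.017481 m/kN.
Compatibility — the beam at Y must follow the support down by 0.01 m: δ_0 − R_Y·δ_{YY} = 0.01, so R_Y = (3.2717 − 0.01)/0.017481 = 186.6 kN.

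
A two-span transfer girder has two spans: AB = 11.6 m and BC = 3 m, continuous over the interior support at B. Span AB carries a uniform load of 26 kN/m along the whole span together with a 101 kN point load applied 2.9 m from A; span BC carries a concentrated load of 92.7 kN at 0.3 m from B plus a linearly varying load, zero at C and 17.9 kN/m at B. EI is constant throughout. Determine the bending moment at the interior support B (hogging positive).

M_B = 463.6 kN·m

Take M_B as the redundant. Released structure: two simple spans AB and BC with a hinge at B.
End slopes at the hinge B, treating each span as simply supported:
  span AB: UDL 26: wL³/(24EI) = 1691/EI
  span AB: point load 101 at a = 2.9: Pab(L + a)/(6LEI) = 530.9/EI
  span BC: point load 92.7 at a = 0.3: Pab(L + b)/(6LEI) = 23.78/EI
  span BC: triangular load, peak 17.9: w₀L³/(45EI) = 10.74/EI
  relative rotation θ_0 = (2222 + 34.52)/EI = 2256/EI
A unit hogging moment at B produces rotation L₁/(3EI) + L₂/(3EI) = 4.867/EI.
Compatibility: M_B·(L₁+L₂)/(3EI) = θ_0, giving M_B = 463.6 kN·m (hogging).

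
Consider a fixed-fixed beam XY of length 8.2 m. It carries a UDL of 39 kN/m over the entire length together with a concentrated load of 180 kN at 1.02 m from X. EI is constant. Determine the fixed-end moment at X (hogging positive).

Take the two fixed-end moments M_X, M_Y as redundants; the released structure is the simple span XY.
End rotations of the released simple span under the applied load (×1/EI):
  at X: UDL 39: wL³/(24EI) = 896/EI
  at Y: UDL 39: wL³/(24EI) = 896/EI
  at X: point load 180 at a = 1.02: Pab(L + b)/(6LEI) = 412.1/EI
  at Y: point load 180 at a = 1.02: Pab(L + a)/(6LEI) = 247/EI
  θ_X0 = 1308/EI,  θ_Y0 = 1143/EI
Flexibility coefficients: a unit moment at one end gives L/(3EI) there and L/(6EI) at the far end, so f₁₁ = f₂₂ = 2.733/EI and f₁₂ = f₂₁ = 1.367/EI.
Compatibility — zero rotation at each built-in end:
  2.733 M_X + 1.367 M_Y = 1308
  1.367 M_X + 2.733 M_Y = 1143
Solving the pair gives M_X = 359.3 kN·m and M_Y = 238.5 kN·m (hogging).

M_X = 359.3 kN·m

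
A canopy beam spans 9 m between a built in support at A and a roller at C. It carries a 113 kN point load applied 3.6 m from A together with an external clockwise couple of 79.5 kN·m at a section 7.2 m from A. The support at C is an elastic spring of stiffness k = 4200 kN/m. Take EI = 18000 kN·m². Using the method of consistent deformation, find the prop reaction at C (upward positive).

Take the reaction at C as the redundant and release it; the primary structure is a cantilever fixed at A.
Primary-structure tip deflection at C by superposition:
  point load 113 at a = 3.6: Pa²(3L − a)/(6EI) = 5711/EI
  clockwise couple 79.5 at a = 7.2: M₀a(2L − a)/(2EI) = 3091/EI
  δ_0 = 8802/EI
Tip deflection under a unit load at C: L³/(3EI) = 243/EI.
With EI = 18000 kN·m²: δ_0 = 0.48902 m and δ_{CC} = 0.0135 m/kN.
Compatibility — the spring shortens by R_C/k under the reaction it provides: δ_0 − R_C·δ_{CC} = R_C/k. With 1/k = 0.000238 m/kN, R_C = δ_0 / (δ_{CC} + 1/k) = 0.48902 / (0.0135 + 0.000238) = 35.6 kN.

R_C = 35.6 kN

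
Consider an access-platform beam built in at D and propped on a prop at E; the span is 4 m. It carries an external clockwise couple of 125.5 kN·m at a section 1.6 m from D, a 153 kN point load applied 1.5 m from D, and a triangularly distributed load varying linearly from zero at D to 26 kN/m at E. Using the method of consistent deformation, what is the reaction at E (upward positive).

R_E = 86.96 kN

Release the roller at E. Primary structure: cantilever fixed at D.
Primary-structure tip deflection at E by superposition:
  clockwise couple 125.5 at a = 1.6: M₀a(2L − a)/(2EI) = 642.6/EI
  point load 153 at a = 1.5: Pa²(3L − a)/(6EI) = 602.4/EI
  triangular load, peak 26 at the free end: 11w₀L⁴/(120EI) = 610.1/EI
  δ_0 = 1855/EI
Tip deflection under a unit load at E: L³/(3EI) = 21.33/EI.
The prop prevents deflection at E: R_E = δ_0/δ_{EE} = 1855/21.33 = 86.96 kN.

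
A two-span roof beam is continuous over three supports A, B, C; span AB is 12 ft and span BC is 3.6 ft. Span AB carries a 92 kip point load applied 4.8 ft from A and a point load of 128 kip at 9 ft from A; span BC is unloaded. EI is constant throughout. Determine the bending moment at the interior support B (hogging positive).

Insert a hinge at B; M_B is the redundant, and each span becomes simply supported.
End slopes at the hinge B, treating each span as simply supported:
  span AB: point load 92 at a = 4.8: Pab(L + a)/(6LEI) = 741.9/EI
  span AB: point load 128 at a = 9: Pab(L + a)/(6LEI) = 1008/EI
  relative rotation θ_0 = (1750 + 0)/EI = 1750/EI
A unit hogging moment at B produces rotation L₁/(3EI) + L₂/(3EI) = 5.2/EI.
Slope continuity at B: θ_0 = M_B·5.2/EI, so M_B = 1750/5.2 = 336.5 kip·ft (hogging).

M_B = 336.5 kip·ft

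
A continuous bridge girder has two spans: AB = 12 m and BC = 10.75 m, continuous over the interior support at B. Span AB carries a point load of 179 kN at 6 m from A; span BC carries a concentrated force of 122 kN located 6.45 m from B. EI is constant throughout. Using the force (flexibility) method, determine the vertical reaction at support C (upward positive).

Release continuity at B by inserting a hinge; the redundant is the internal moment M_B. The primary structure is two simply-supported spans AB and BC.
End slopes at the hinge B, treating each span as simply supported:
  span AB: point load 179 at a = 6: Pab(L + a)/(6LEI) = 1611/EI
  span BC: point load 122 at a = 6.45: Pab(L + b)/(6LEI) = 789.5/EI
  relative rotation θ_0 = (1611 + 789.5)/EI = 2401/EI
A unit hogging moment at B produces rotation L₁/(3EI) + L₂/(3EI) = 7.583/EI.
Compatibility: M_B·(L₁+L₂)/(3EI) = θ_0, giving M_B = 316.6 kN·m (hogging).
Span BC, ΣM about C: R_B^{BC}·10.75 = 524.6 + 316.6, so R_B^{BC} = 78.25 kN and R_C = 122 − 78.25 = 43.75 kN.

R_C = 43.75 kN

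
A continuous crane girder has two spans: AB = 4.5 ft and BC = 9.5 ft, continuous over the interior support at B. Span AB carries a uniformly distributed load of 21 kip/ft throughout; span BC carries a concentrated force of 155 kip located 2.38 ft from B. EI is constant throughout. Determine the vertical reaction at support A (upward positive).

R_A = 6.984 kip

Take M_B as the redundant. Released structure: two simple spans AB and BC with a hinge at B.
Rotations at B on the released spans (each span's end-slope, ×1/EI):
  span AB: UDL 21: wL³/(24EI) = 79.73/EI
  span BC: point load 155 at a = 2.38: Pab(L + b)/(6LEI) = 765.9/EI
  relative rotation θ_0 = (79.73 + 765.9)/EI = 845.6/EI
A unit hogging moment at B produces rotation L₁/(3EI) + L₂/(3EI) = 4.667/EI.
Compatibility: M_B·(L₁+L₂)/(3EI) = θ_0, giving M_B = 181.2 kip·ft (hogging).
Span AB, ΣM about A with M_B applied at B: R_B^{AB}·4.5 = 212.6 + 181.2, so R_B^{AB} = 87.52 kip and R_A = 94.5 − 87.52 = 6.984 kip.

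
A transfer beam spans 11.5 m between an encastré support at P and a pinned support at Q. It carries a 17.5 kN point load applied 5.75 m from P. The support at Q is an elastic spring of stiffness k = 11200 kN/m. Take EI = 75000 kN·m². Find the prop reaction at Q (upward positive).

R_Q = 5.397 kN

Choose R_Q as the redundant. The primary structure is the cantilever fixed at P.
Downward deflection at the released point Q due to the loads:
  point load 17.5 at a = 5.75: Pa²(3L − a)/(6EI) = 2772/EI
Flexibility coefficient — unit upward force at Q: δ_{QQ} = L³/(3EI) = 507/EI.
With EI = 75000 kN·m²: δ_0 = 0.036966 m and δ_{QQ} = 0.006759 m/kN.
Compatibility — the spring shortens by R_Q/k under the reaction it provides: δ_0 − R_Q·δ_{QQ} = R_Q/k. With 1/k = 0.000089 m/kN, R_Q = δ_0 / (δ_{QQ} + 1/k) = 0.036966 / (0.006759 + 0.000089) = 5.397 kN.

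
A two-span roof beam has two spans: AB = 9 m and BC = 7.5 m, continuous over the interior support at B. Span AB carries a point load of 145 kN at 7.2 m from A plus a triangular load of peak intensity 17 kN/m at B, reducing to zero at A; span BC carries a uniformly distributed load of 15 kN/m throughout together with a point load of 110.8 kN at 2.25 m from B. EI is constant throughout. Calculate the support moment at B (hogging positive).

M_B = 267.9 kN·m

Release continuity at B by inserting a hinge; the redundant is the internal moment M_B. The primary structure is two simply-supported spans AB and BC.
End slopes at the hinge B, treating each span as simply supported:
  span AB: point load 145 at a = 7.2: Pab(L + a)/(6LEI) = 563.8/EI
  span AB: triangular load, peak 17: w₀L³/(45EI) = 275.4/EI
  span BC: UDL 15: wL³/(24EI) = 263.7/EI
  span BC: point load 110.8 at a = 2.25: Pab(L + b)/(6LEI) = 370.8/EI
  relative rotation θ_0 = (839.2 + 634.5)/EI = 1474/EI
A unit hogging moment at B produces rotation L₁/(3EI) + L₂/(3EI) = 5.5/EI.
Slope continuity at B: θ_0 = M_B·5.5/EI, so M_B = 1474/5.5 = 267.9 kN·m (hogging).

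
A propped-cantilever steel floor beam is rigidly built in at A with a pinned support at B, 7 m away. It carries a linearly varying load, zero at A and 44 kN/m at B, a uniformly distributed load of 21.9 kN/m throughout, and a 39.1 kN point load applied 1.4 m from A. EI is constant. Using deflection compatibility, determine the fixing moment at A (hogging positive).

Release the roller at B. Primary structure: cantilever fixed at A.
Primary-structure tip deflection at B by superposition:
  triangular load, peak 44 at the free end: 11w₀L⁴/(120EI) = 9684/EI
  UDL 21.9: wL⁴/(8EI) = 6573/EI
  point load 39.1 at a = 1.4: Pa²(3L − a)/(6EI) = 250.3/EI
  δ_0 = 16507/EI
Flexibility coefficient — unit upward force at B: δ_{BB} = L³/(3EI) = 114.3/EI.
Compatibility at B: δ_0 − R_B·δ_{BB} = 0, so R_B = 16507/114.3 = 144.4 kN.
Moment equilibrium about A: M_A = Σ(load moments about A) − R_B·L = 1310 − 144.4×7 = 299.3 kN·m.

M_A = 299.3 kN·m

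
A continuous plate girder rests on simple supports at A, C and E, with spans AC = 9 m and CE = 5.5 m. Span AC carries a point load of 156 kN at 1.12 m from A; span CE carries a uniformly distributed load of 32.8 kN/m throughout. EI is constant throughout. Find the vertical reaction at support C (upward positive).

Take M_C as the redundant. Released structure: two simple spans AC and CE with a hinge at C.
End slopes at the hinge C, treating each span as simply supported:
  span AC: point load 156 at a = 1.12: Pab(L + a)/(6LEI) = 258/EI
  span CE: UDL 32.8: wL³/(24EI) = 227.4/EI
  relative rotation θ_0 = (258 + 227.4)/EI = 485.4/EI
A unit hogging moment at C produces rotation L₁/(3EI) + L₂/(3EI) = 4.833/EI.
Slope continuity at C: θ_0 = M_C·4.833/EI, so M_C = 485.4/4.833 = 100.4 kN·m (hogging).
Span AC, ΣM about A with M_C applied at C: R_C^{AC}·9 = 174.7 + 100.4, so R_C^{AC} = 30.57 kN and R_A = 156 − 30.57 = 125.4 kN.
Span CE, ΣM about E: R_C^{CE}·5.5 = 496.1 + 100.4, so R_C^{CE} = 108.5 kN and R_E = 180.4 − 108.5 = 71.94 kN.
R_C = 30.57 + 108.5 = 139 kN.

R_C = 139 kN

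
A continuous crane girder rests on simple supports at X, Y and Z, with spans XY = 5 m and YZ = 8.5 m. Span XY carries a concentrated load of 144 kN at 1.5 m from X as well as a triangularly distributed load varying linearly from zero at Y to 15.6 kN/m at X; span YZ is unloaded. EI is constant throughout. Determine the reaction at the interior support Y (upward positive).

Release continuity at Y by inserting a hinge; the redundant is the internal moment M_Y. The primary structure is two simply-supported spans XY and YZ.
End slopes at the hinge Y, treating each span as simply supported:
  span XY: point load 144 at a = 1.5: Pab(L + a)/(6LEI) = 163.8/EI
  span XY: triangular load, peak 15.6: 7w₀L³/(360EI) = 37.92/EI
  relative rotation θ_0 = (201.7 + 0)/EI = 201.7/EI
A unit hogging moment at Y produces rotation L₁/(3EI) + L₂/(3EI) = 4.5/EI.
Slope continuity at Y: θ_0 = M_Y·4.5/EI, so M_Y = 201.7/4.5 = 44.83 kN·m (hogging).
Span XY, ΣM about X with M_Y applied at Y: R_Y^{XY}·5 = 281 + 44.83, so R_Y^{XY} = 65.17 kN and R_X = 183 − 65.17 = 117.8 kN.
Span YZ, ΣM about Z: R_Y^{YZ}·8.5 = 0 + 44.83, so R_Y^{YZ} = 5.274 kN and R_Z = 0 − 5.274 = -5.274 kN.
R_Y = 65.17 + 5.274 = 70.44 kN.

R_Y = 70.44 kN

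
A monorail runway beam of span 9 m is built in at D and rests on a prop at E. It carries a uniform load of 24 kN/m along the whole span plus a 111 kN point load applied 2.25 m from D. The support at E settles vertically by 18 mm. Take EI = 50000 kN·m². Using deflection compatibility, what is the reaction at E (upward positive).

Take the reaction at E as the redundant and release it; the primary structure is a cantilever fixed at D.
Free-end deflection of the primary structure under the applied loading (downward +):
  UDL 24: wL⁴/(8EI) = 19683/EI
  point load 111 at a = 2.25: Pa²(3L − a)/(6EI) = 2318/EI
  δ_0 = 22001/EI
Tip deflection under a unit load at E: L³/(3EI) = 243/EI.
With EI = 50000 kN·m²: δ_0 = 0.44002 m and δ_{EE} = 0.00486 m/kN.
Compatibility — the beam at E must follow the support down by 0.018 m: δ_0 − R_E·δ_{EE} = 0.018, so R_E = (0.44002 − 0.018)/0.00486 = 86.84 kN.

R_E = 86.84 kN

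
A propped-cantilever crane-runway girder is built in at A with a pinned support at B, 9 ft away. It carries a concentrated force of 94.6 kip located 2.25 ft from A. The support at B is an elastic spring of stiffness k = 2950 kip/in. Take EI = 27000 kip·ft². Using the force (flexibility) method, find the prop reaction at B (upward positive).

R_B = 8.104 kip

Take the reaction at B as the redundant and release it; the primary structure is a cantilever fixed at A.
Primary-structure tip deflection at B by superposition:
  point load 94.6 at a = 2.25: Pa²(3L − a)/(6EI) = 1976/EI
Tip deflection under a unit load at B: L³/(3EI) = 243/EI.
With EI = 27000 kip·ft²: δ_0 = 0.073167 ft and δ_{BB} = 0.009 ft/kip.
Compatibility — the spring shortens by R_B/k under the reaction it provides: δ_0 − R_B·δ_{BB} = R_B/k. With 1/k = 1/(2950×12) ft/kip = 0.000028 ft/kip, R_B = δ_0 / (δ_{BB} + 1/k) = 0.073167 / (0.009 + 0.000028) = 8.104 kip.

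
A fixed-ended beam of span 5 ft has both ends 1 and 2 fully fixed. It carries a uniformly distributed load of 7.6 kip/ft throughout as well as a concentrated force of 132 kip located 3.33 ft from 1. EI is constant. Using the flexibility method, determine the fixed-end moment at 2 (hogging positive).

Take the two fixed-end moments M_1, M_2 as redundants; the released structure is the simple span 12.
On the primary (simply-supported) span, the end slopes from the loading are:
  at 1: UDL 7.6: wL³/(24EI) = 39.58/EI
  at 2: UDL 7.6: wL³/(24EI) = 39.58/EI
  at 1: point load 132 at a = 3.33: Pab(L + b)/(6LEI) = 163.2/EI
  at 2: point load 132 at a = 3.33: Pab(L + a)/(6LEI) = 203.8/EI
  θ_10 = 202.8/EI,  θ_20 = 243.4/EI
Flexibility coefficients: a unit moment at one end gives L/(3EI) there and L/(6EI) at the far end, so f₁₁ = f₂₂ = 1.667/EI and f₁₂ = f₂₁ = 0.8333/EI.
Compatibility — zero rotation at each built-in end:
  1.667 M_1 + 0.8333 M_2 = 202.8
  0.8333 M_1 + 1.667 M_2 = 243.4
Solving the pair gives M_1 = 64.87 kip·ft and M_2 = 113.6 kip·ft (hogging).

M_2 = 113.6 kip·ft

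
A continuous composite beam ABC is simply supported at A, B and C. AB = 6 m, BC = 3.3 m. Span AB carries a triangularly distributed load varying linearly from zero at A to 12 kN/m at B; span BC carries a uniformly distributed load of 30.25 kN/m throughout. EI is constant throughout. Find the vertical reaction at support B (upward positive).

R_B = 89.5 kN

Take M_B as the redundant. Released structure: two simple spans AB and BC with a hinge at B.
Discontinuity in slope at B on the released structure — sum the simple-span end rotations:
  span AB: triangular load, peak 12: w₀L³/(45EI) = 57.6/EI
  span BC: UDL 30.25: wL³/(24EI) = 45.3/EI
  relative rotation θ_0 = (57.6 + 45.3)/EI = 102.9/EI
A unit hogging moment at B produces rotation L₁/(3EI) + L₂/(3EI) = 3.1/EI.
Compatibility: M_B·(L₁+L₂)/(3EI) = θ_0, giving M_B = 33.19 kN·m (hogging).
Span AB, ΣM about A with M_B applied at B: R_B^{AB}·6 = 144 + 33.19, so R_B^{AB} = 29.53 kN and R_A = 36 − 29.53 = 6.468 kN.
Span BC, ΣM about C: R_B^{BC}·3.3 = 164.7 + 33.19, so R_B^{BC} = 59.97 kN and R_C = 99.83 − 59.97 = 39.85 kN.
R_B = 29.53 + 59.97 = 89.5 kN.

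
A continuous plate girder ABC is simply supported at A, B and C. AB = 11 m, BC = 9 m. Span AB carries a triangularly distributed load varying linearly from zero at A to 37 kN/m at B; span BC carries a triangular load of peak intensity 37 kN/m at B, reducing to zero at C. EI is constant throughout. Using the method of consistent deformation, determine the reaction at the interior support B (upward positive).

Take M_B as the redundant. Released structure: two simple spans AB and BC with a hinge at B.
End slopes at the hinge B, treating each span as simply supported:
  span AB: triangular load, peak 37: w₀L³/(45EI) = 1094/EI
  span BC: triangular load, peak 37: w₀L³/(45EI) = 599.4/EI
  relative rotation θ_0 = (1094 + 599.4)/EI = 1694/EI
A unit hogging moment at B produces rotation L₁/(3EI) + L₂/(3EI) = 6.667/EI.
Slope continuity at B: θ_0 = M_B·6.667/EI, so M_B = 1694/6.667 = 254.1 kN·m (hogging).
Span AB, ΣM about A with M_B applied at B: R_B^{AB}·11 = 1492 + 254.1, so R_B^{AB} = 158.8 kN and R_A = 203.5 − 158.8 = 44.74 kN.
Span BC, ΣM about C: R_B^{BC}·9 = 999 + 254.1, so R_B^{BC} = 139.2 kN and R_C = 166.5 − 139.2 = 27.27 kN.
R_B = 158.8 + 139.2 = 298 kN.

R_B = 298 kN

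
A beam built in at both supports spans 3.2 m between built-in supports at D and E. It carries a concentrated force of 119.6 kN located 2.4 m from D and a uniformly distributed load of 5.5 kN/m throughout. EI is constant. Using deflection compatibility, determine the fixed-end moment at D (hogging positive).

M_D = 22.63 kN·m

Take the two fixed-end moments M_D, M_E as redundants; the released structure is the simple span DE.
On the primary (simply-supported) span, the end slopes from the loading are:
  at D: point load 119.6 at a = 2.4: Pab(L + b)/(6LEI) = 47.84/EI
  at E: point load 119.6 at a = 2.4: Pab(L + a)/(6LEI) = 66.98/EI
  at D: UDL 5.5: wL³/(24EI) = 7.509/EI
  at E: UDL 5.5: wL³/(24EI) = 7.509/EI
  θ_D0 = 55.35/EI,  θ_E0 = 74.49/EI
Flexibility coefficients: a unit moment at one end gives L/(3EI) there and L/(6EI) at the far end, so f₁₁ = f₂₂ = 1.067/EI and f₁₂ = f₂₁ = 0.5333/EI.
Compatibility — zero rotation at each built-in end:
  1.067 M_D + 0.5333 M_E = 55.35
  0.5333 M_D + 1.067 M_E = 74.49
Solving the pair gives M_D = 22.63 kN·m and M_E = 58.51 kN·m (hogging).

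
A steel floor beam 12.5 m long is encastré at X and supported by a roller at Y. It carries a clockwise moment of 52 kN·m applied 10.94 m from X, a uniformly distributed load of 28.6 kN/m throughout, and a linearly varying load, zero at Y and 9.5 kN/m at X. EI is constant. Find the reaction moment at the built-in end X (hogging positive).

Take the reaction at Y as the redundant and release it; the primary structure is a cantilever fixed at X.
Deflection at Y on the released cantilever, summing each load's contribution:
  clockwise couple 52 at a = 10.94: M₀a(2L − a)/(2EI) = 3999/EI
  UDL 28.6: wL⁴/(8EI) = 87280/EI
  triangular load, peak 9.5 at the fixed end: w₀L⁴/(30EI) = 7731/EI
  δ_0 = 99011/EI
Flexibility coefficient — unit upward force at Y: δ_{YY} = L³/(3EI) = 651/EI.
Compatibility at Y: δ_0 − R_Y·δ_{YY} = 0, so R_Y = 99011/651 = 152.1 kN.
Moment equilibrium about X: M_X = Σ(load moments about X) − R_Y·L = 2534 − 152.1×12.5 = 632.8 kN·m.

M_X = 632.8 kN·m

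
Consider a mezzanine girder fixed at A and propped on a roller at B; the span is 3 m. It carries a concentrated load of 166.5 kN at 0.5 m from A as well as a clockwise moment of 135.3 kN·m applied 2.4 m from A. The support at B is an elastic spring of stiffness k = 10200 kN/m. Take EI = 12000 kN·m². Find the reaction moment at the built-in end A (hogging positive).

Remove the prop at B; the released (primary) structure is a cantilever built in at A.
Free-end deflection of the primary structure under the applied loading (downward +):
  point load 166.5 at a = 0.5: Pa²(3L − a)/(6EI) = 58.97/EI
  clockwise couple 135.3 at a = 2.4: M₀a(2L − a)/(2EI) = 584.5/EI
  δ_0 = 643.5/EI
Flexibility coefficient — unit upward force at B: δ_{BB} = L³/(3EI) = 9/EI.
With EI = 12000 kN·m²: δ_0 = 0.053622 m and δ_{BB} = 0.00075 m/kN.
Compatibility — the spring shortens by R_B/k under the reaction it provides: δ_0 − R_B·δ_{BB} = R_B/k. With 1/k = 0.000098 m/kN, R_B = δ_0 / (δ_{BB} + 1/k) = 0.053622 / (0.00075 + 0.000098) = 63.23 kN.
Moment equilibrium about A: M_A = Σ(load moments about A) − R_B·L = 218.6 − 63.23×3 = 28.86 kN·m.

M_A = 28.86 kN·m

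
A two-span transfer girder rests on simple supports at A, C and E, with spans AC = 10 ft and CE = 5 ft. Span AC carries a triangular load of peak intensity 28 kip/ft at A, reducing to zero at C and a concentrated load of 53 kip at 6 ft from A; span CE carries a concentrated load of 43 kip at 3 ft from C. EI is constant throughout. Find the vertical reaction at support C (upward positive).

R_C = 152.3 kip

Release continuity at C by inserting a hinge; the redundant is the internal moment M_C. The primary structure is two simply-supported spans AC and CE.
End slopes at the hinge C, treating each span as simply supported:
  span AC: triangular load, peak 28: 7w₀L³/(360EI) = 544.4/EI
  span AC: point load 53 at a = 6: Pab(L + a)/(6LEI) = 339.2/EI
  span CE: point load 43 at a = 3: Pab(L + b)/(6LEI) = 60.2/EI
  relative rotation θ_0 = (883.6 + 60.2)/EI = 943.8/EI
A unit hogging moment at C produces rotation L₁/(3EI) + L₂/(3EI) = 5/EI.
Slope continuity at C: θ_0 = M_C·5/EI, so M_C = 943.8/5 = 188.8 kip·ft (hogging).
Span AC, ΣM about A with M_C applied at C: R_C^{AC}·10 = 784.7 + 188.8, so R_C^{AC} = 97.34 kip and R_A = 193 − 97.34 = 95.66 kip.
Span CE, ΣM about E: R_C^{CE}·5 = 86 + 188.8, so R_C^{CE} = 54.95 kip and R_E = 43 − 54.95 = -11.95 kip.
R_C = 97.34 + 54.95 = 152.3 kip.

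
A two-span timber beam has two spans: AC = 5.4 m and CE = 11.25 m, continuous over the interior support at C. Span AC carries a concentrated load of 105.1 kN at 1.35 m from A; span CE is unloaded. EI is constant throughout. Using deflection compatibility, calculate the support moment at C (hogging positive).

Release continuity at C by inserting a hinge; the redundant is the internal moment M_C. The primary structure is two simply-supported spans AC and CE.
Discontinuity in slope at C on the released structure — sum the simple-span end rotations:
  span AC: point load 105.1 at a = 1.35: Pab(L + a)/(6LEI) = 119.7/EI
  relative rotation θ_0 = (119.7 + 0)/EI = 119.7/EI
A unit hogging moment at C produces rotation L₁/(3EI) + L₂/(3EI) = 5.55/EI.
Slope continuity at C: θ_0 = M_C·5.55/EI, so M_C = 119.7/5.55 = 21.57 kN·m (hogging).

M_C = 21.57 kN·m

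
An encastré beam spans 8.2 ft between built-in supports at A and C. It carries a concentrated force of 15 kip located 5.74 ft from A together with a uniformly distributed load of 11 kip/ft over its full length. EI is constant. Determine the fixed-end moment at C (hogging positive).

Take the two fixed-end moments M_A, M_C as redundants; the released structure is the simple span AC.
On the primary (simply-supported) span, the end slopes from the loading are:
  at A: point load 15 at a = 5.74: Pab(L + b)/(6LEI) = 45.89/EI
  at C: point load 15 at a = 5.74: Pab(L + a)/(6LEI) = 60.01/EI
  at A: UDL 11: wL³/(24EI) = 252.7/EI
  at C: UDL 11: wL³/(24EI) = 252.7/EI
  θ_A0 = 298.6/EI,  θ_C0 = 312.7/EI
Flexibility coefficients: a unit moment at one end gives L/(3EI) there and L/(6EI) at the far end, so f₁₁ = f₂₂ = 2.733/EI and f₁₂ = f₂₁ = 1.367/EI.
Compatibility — zero rotation at each built-in end:
  2.733 M_A + 1.367 M_C = 298.6
  1.367 M_A + 2.733 M_C = 312.7
Solving the pair gives M_A = 69.39 kip·ft and M_C = 79.72 kip·ft (hogging).

M_C = 79.72 kip·ft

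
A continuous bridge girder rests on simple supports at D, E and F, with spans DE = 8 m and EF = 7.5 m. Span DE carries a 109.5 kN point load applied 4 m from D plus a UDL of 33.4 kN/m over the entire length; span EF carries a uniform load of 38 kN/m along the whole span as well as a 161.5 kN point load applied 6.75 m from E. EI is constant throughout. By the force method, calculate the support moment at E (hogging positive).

Insert a hinge at E; M_E is the redundant, and each span becomes simply supported.
Discontinuity in slope at E on the released structure — sum the simple-span end rotations:
  span DE: point load 109.5 at a = 4: Pab(L + a)/(6LEI) = 438/EI
  span DE: UDL 33.4: wL³/(24EI) = 712.5/EI
  span EF: UDL 38: wL³/(24EI) = 668/EI
  span EF: point load 161.5 at a = 6.75: Pab(L + b)/(6LEI) = 149.9/EI
  relative rotation θ_0 = (1151 + 817.9)/EI = 1968/EI
A unit hogging moment at E produces rotation L₁/(3EI) + L₂/(3EI) = 5.167/EI.
Slope continuity at E: θ_0 = M_E·5.167/EI, so M_E = 1968/5.167 = 381 kN·m (hogging).

M_E = 381 kN·m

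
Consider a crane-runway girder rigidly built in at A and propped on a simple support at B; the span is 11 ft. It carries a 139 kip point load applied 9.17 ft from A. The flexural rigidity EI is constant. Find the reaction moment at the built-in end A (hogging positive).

M_A = 123.7 kip·ft

Remove the prop at B; the released (primary) structure is a cantilever built in at A.
Downward deflection at the released point B due to the loads:
  point load 139 at a = 9.17: Pa²(3L − a)/(6EI) = 46422/EI
Tip deflection under a unit load at B: L³/(3EI) = 443.7/EI.
Compatibility at B: δ_0 − R_B·δ_{BB} = 0, so R_B = 46422/443.7 = 104.6 kip.
Moment equilibrium about A: M_A = Σ(load moments about A) − R_B·L = 1275 − 104.6×11 = 123.7 kip·ft.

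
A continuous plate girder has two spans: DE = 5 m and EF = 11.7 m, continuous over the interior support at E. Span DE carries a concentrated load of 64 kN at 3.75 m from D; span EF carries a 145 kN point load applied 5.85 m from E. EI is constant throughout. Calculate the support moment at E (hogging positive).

Insert a hinge at E; M_E is the redundant, and each span becomes simply supported.
End slopes at the hinge E, treating each span as simply supported:
  span DE: point load 64 at a = 3.75: Pab(L + a)/(6LEI) = 87.5/EI
  span EF: point load 145 at a = 5.85: Pab(L + b)/(6LEI) = 1241/EI
  relative rotation θ_0 = (87.5 + 1241)/EI = 1328/EI
A unit hogging moment at E produces rotation L₁/(3EI) + L₂/(3EI) = 5.567/EI.
Compatibility: M_E·(L₁+L₂)/(3EI) = θ_0, giving M_E = 238.6 kN·m (hogging).

M_E = 238.6 kN·m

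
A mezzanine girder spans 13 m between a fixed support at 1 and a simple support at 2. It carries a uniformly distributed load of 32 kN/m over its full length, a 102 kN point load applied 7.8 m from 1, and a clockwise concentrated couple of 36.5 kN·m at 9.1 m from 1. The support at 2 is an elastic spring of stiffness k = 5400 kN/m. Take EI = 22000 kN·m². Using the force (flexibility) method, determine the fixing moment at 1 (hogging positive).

M_1 = 900.1 kN·m

Remove the prop at 2; the released (primary) structure is a cantilever built in at 1.
Downward deflection at the released point 2 due to the loads:
  UDL 32: wL⁴/(8EI) = 114244/EI
  point load 102 at a = 7.8: Pa²(3L − a)/(6EI) = 32270/EI
  clockwise couple 36.5 at a = 9.1: M₀a(2L − a)/(2EI) = 2807/EI
  δ_0 = 149320/EI
Flexibility coefficient — unit upward force at 2: δ_{22} = L³/(3EI) = 732.3/EI.
With EI = 22000 kN·m²: δ_0 = 6.7873 m and δ_{22} = 0.033288 m/kN.
Compatibility — the spring shortens by R_2/k under the reaction it provides: δ_0 − R_2·δ_{22} = R_2/k. With 1/k = 0.000185 m/kN, R_2 = δ_0 / (δ_{22} + 1/k) = 6.7873 / (0.033288 + 0.000185) = 202.8 kN.
Moment equilibrium about 1: M_1 = Σ(load moments about 1) − R_2·L = 3536 − 202.8×13 = 900.1 kN·m.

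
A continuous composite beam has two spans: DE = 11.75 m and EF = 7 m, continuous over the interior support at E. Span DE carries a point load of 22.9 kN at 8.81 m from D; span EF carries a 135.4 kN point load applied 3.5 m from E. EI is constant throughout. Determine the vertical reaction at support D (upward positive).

Insert a hinge at E; M_E is the redundant, and each span becomes simply supported.
Discontinuity in slope at E on the released structure — sum the simple-span end rotations:
  span DE: point load 22.9 at a = 8.81: Pab(L + a)/(6LEI) = 173/EI
  span EF: point load 135.4 at a = 3.5: Pab(L + b)/(6LEI) = 414.7/EI
  relative rotation θ_0 = (173 + 414.7)/EI = 587.6/EI
A unit hogging moment at E produces rotation L₁/(3EI) + L₂/(3EI) = 6.25/EI.
Slope continuity at E: θ_0 = M_E·6.25/EI, so M_E = 587.6/6.25 = 94.02 kN·m (hogging).
Span DE, ΣM about D with M_E applied at E: R_E^{DE}·11.75 = 201.7 + 94.02, so R_E^{DE} = 25.17 kN and R_D = 22.9 − 25.17 = -2.272 kN.

R_D = -2.272 kN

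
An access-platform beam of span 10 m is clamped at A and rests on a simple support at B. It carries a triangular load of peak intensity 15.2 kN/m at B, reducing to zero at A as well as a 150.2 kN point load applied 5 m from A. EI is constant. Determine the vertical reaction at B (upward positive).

Release the roller at B. Primary structure: cantilever fixed at A.
Deflection at B on the released cantilever, summing each load's contribution:
  triangular load, peak 15.2 at the free end: 11w₀L⁴/(120EI) = 13933/EI
  point load 150.2 at a = 5: Pa²(3L − a)/(6EI) = 15646/EI
  δ_0 = 29579/EI
Tip deflection under a unit load at B: L³/(3EI) = 333.3/EI.
The prop prevents deflection at B: R_B = δ_0/δ_{BB} = 29579/333.3 = 88.74 kN.

R_B = 88.74 kN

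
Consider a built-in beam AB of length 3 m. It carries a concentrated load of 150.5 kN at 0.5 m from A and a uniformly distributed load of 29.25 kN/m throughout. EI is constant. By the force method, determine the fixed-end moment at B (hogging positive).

M_B = 32.39 kN·m

Release both end moments; the primary structure is a simply-supported span AB with redundants M_A and M_B.
End rotations of the released simple span under the applied load (×1/EI):
  at A: point load 150.5 at a = 0.5: Pab(L + b)/(6LEI) = 57.48/EI
  at B: point load 150.5 at a = 0.5: Pab(L + a)/(6LEI) = 36.58/EI
  at A: UDL 29.25: wL³/(24EI) = 32.91/EI
  at B: UDL 29.25: wL³/(24EI) = 32.91/EI
  θ_A0 = 90.39/EI,  θ_B0 = 69.49/EI
Flexibility coefficients: a unit moment at one end gives L/(3EI) there and L/(6EI) at the far end, so f₁₁ = f₂₂ = 1/EI and f₁₂ = f₂₁ = 0.5/EI.
Compatibility — zero rotation at each built-in end:
  1 M_A + 0.5 M_B = 90.39
  0.5 M_A + 1 M_B = 69.49
Solving the pair gives M_A = 74.19 kN·m and M_B = 32.39 kN·m (hogging).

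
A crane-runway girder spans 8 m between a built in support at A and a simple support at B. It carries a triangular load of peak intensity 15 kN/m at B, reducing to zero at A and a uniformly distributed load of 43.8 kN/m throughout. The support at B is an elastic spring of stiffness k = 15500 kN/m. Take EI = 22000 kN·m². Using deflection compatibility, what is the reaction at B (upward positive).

R_B = 163 kN

Remove the prop at B; the released (primary) structure is a cantilever built in at A.
Primary-structure tip deflection at B by superposition:
  triangular load, peak 15 at the free end: 11w₀L⁴/(120EI) = 5632/EI
  UDL 43.8: wL⁴/(8EI) = 22426/EI
  δ_0 = 28058/EI
Flexibility coefficient — unit upward force at B: δ_{BB} = L³/(3EI) = 170.7/EI.
With EI = 22000 kN·m²: δ_0 = 1.2753 m and δ_{BB} = 0.007758 m/kN.
Compatibility — the spring shortens by R_B/k under the reaction it provides: δ_0 − R_B·δ_{BB} = R_B/k. With 1/k = 0.000065 m/kN, R_B = δ_0 / (δ_{BB} + 1/k) = 1.2753 / (0.007758 + 0.000065) = 163 kN.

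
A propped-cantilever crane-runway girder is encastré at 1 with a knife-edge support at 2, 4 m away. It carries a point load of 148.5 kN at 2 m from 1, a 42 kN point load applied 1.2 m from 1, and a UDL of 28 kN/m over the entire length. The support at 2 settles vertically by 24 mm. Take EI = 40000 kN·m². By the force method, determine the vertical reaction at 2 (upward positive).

Remove the prop at 2; the released (primary) structure is a cantilever built in at 1.
Deflection at 2 on the released cantilever, summing each load's contribution:
  point load 148.5 at a = 2: Pa²(3L − a)/(6EI) = 990/EI
  point load 42 at a = 1.2: Pa²(3L − a)/(6EI) = 108.9/EI
  UDL 28: wL⁴/(8EI) = 896/EI
  δ_0 = 1995/EI
Tip deflection under a unit load at 2: L³/(3EI) = 21.33/EI.
With EI = 40000 kN·m²: δ_0 = 0.049872 m and δ_{22} = 0.000533 m/kN.
Compatibility — the beam at 2 must follow the support down by 0.024 m: δ_0 − R_2·δ_{22} = 0.024, so R_2 = (0.049872 − 0.024)/0.000533 = 48.51 kN.

R_2 = 48.51 kN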